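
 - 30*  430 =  - 12900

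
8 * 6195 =49560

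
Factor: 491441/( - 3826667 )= - 13^( - 2 ) *23^2 * 929^1*22643^ ( -1 )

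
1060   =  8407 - 7347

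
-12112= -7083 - 5029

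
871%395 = 81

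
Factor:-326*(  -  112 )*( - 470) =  - 2^6 * 5^1* 7^1 *47^1*163^1= -17160640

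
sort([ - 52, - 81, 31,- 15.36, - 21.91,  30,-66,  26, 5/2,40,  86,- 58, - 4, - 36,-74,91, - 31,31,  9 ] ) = [ - 81, - 74, - 66, - 58,-52, - 36, - 31,- 21.91, - 15.36, - 4,5/2,9,26, 30,  31,31,  40,86,91 ] 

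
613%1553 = 613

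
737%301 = 135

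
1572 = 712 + 860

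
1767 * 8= 14136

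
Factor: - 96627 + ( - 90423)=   - 2^1*3^1*5^2 *29^1*43^1 = -187050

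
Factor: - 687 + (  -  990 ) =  - 3^1*13^1*43^1=- 1677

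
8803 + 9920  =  18723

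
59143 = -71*(  -  833 ) 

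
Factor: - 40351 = -40351^1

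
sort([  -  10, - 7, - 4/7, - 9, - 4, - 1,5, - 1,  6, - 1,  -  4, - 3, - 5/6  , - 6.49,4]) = [- 10, - 9, - 7, - 6.49,- 4 , - 4,- 3, - 1,  -  1, - 1,- 5/6, - 4/7,4,  5,6]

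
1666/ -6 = -278 + 1/3 = -277.67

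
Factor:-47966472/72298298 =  - 23983236/36149149 = - 2^2*3^3 * 61^(-1)*222067^1*592609^( - 1 )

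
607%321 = 286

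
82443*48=3957264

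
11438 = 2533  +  8905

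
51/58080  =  17/19360 =0.00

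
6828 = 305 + 6523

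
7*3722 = 26054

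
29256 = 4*7314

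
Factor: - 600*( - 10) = 6000 = 2^4*3^1*  5^3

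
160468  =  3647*44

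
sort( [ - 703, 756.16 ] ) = [-703 , 756.16 ] 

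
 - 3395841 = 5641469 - 9037310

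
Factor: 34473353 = 19^1*439^1*4133^1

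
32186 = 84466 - 52280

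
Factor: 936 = 2^3*3^2*13^1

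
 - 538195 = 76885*( - 7)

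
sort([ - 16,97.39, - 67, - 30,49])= [ - 67,  -  30, - 16,49, 97.39]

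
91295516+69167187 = 160462703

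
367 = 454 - 87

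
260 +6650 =6910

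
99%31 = 6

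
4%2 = 0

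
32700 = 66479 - 33779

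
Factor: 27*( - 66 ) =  - 2^1*3^4*11^1 = - 1782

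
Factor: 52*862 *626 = 2^4*13^1 * 313^1*431^1 = 28059824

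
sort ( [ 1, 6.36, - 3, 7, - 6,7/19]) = [ - 6, - 3, 7/19,1,6.36,7]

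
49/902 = 49/902 = 0.05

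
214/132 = 1 + 41/66 =1.62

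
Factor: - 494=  - 2^1*13^1*19^1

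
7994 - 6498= 1496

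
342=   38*9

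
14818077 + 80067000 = 94885077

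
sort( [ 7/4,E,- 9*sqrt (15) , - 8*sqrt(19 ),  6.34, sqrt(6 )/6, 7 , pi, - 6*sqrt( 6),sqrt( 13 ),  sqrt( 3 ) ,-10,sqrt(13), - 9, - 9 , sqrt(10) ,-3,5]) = [-8*sqrt ( 19 ),  -  9*sqrt(15), -6*sqrt(6),-10, - 9,-9, - 3, sqrt(6 )/6,sqrt( 3),7/4,E,pi,  sqrt(10),sqrt(13), sqrt(13),5, 6.34, 7]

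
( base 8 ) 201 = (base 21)63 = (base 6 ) 333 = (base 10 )129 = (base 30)49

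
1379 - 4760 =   -  3381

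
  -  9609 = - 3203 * 3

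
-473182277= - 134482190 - 338700087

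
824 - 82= 742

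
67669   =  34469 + 33200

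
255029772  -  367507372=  - 112477600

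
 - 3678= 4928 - 8606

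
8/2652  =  2/663  =  0.00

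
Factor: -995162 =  - 2^1*7^1 * 31^1*2293^1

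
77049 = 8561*9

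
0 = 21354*0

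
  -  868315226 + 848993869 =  - 19321357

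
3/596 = 3/596= 0.01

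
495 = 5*99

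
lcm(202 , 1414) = 1414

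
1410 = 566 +844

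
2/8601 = 2/8601 = 0.00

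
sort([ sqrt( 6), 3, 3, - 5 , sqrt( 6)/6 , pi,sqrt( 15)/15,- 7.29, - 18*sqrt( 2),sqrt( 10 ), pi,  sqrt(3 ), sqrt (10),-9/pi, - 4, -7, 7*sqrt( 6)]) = [ - 18*sqrt(2), -7.29, - 7 , -5, - 4, - 9/pi,sqrt( 15)/15, sqrt(6)/6, sqrt( 3), sqrt(6), 3, 3, pi , pi, sqrt( 10), sqrt( 10), 7*sqrt(6 )] 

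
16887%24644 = 16887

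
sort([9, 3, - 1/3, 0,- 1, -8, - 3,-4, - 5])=[-8, - 5 ,  -  4, - 3,-1, - 1/3, 0, 3, 9 ]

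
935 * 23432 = 21908920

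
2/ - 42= - 1 + 20/21 = -0.05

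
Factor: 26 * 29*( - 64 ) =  - 48256 = -2^7*13^1*29^1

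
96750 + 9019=105769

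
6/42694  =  3/21347 = 0.00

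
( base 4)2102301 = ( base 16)24B1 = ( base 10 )9393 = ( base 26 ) DN7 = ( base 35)7ND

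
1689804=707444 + 982360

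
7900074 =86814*91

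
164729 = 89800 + 74929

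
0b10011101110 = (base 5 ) 20022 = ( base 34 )134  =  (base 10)1262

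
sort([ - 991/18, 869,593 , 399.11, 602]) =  [ - 991/18, 399.11,593, 602, 869]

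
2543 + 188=2731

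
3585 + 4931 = 8516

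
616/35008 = 77/4376 = 0.02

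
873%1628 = 873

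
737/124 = 737/124 = 5.94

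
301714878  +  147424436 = 449139314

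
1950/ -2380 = -1 + 43/238 = -0.82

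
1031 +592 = 1623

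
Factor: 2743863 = 3^1*53^1*17257^1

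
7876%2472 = 460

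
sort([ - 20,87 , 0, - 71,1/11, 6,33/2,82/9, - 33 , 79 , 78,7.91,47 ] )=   [ - 71, - 33, - 20,  0,1/11,6,7.91,82/9,  33/2 , 47,78,79,87] 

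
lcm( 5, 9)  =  45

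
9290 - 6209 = 3081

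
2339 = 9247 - 6908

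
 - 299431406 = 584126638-883558044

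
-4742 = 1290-6032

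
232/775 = 232/775 = 0.30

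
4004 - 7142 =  - 3138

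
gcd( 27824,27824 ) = 27824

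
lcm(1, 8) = 8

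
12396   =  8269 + 4127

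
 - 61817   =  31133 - 92950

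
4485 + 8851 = 13336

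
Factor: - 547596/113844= - 861/179 =- 3^1*7^1 * 41^1*179^( - 1)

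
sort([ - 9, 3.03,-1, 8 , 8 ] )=[-9, - 1,3.03, 8,8]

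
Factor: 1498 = 2^1*7^1 * 107^1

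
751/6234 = 751/6234 = 0.12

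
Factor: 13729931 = 17^1*31^1*26053^1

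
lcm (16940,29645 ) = 118580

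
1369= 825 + 544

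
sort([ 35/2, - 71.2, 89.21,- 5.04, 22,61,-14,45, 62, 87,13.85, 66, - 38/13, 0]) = [ - 71.2, - 14,-5.04, - 38/13,  0, 13.85,35/2,22, 45, 61, 62, 66, 87, 89.21] 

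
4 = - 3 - -7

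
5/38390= 1/7678 = 0.00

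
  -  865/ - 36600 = 173/7320 =0.02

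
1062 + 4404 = 5466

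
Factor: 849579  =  3^1*283193^1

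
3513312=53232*66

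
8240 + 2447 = 10687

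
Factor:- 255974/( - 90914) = 977/347 =347^( - 1 ) * 977^1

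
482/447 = 482/447 = 1.08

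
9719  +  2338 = 12057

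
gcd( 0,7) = 7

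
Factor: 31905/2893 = 3^2 * 5^1 * 11^( - 1 ) * 263^( - 1 )*709^1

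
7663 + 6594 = 14257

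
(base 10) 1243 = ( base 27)1j1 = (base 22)2CB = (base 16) 4db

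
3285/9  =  365= 365.00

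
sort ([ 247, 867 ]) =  [247, 867 ]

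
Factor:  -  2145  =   - 3^1 *5^1*11^1*13^1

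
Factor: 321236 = 2^2  *  80309^1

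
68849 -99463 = -30614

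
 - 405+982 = 577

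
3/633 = 1/211 = 0.00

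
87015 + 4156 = 91171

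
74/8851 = 74/8851 = 0.01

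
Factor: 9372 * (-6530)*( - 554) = 2^4 * 3^1*5^1*11^1*71^1 *277^1*653^1 = 33904334640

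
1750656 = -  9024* ( -194)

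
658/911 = 658/911= 0.72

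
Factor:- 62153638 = -2^1*31076819^1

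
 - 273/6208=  - 1 +5935/6208 = - 0.04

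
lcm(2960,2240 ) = 82880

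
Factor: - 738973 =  - 17^2*2557^1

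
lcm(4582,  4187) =242846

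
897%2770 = 897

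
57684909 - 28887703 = 28797206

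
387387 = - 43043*( - 9)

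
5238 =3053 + 2185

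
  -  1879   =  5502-7381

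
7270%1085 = 760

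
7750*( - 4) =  - 31000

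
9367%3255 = 2857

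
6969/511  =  6969/511 = 13.64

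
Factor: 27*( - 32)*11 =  - 2^5*3^3*11^1 = - 9504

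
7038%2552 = 1934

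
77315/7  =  11045 = 11045.00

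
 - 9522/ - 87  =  3174/29= 109.45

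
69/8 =8 + 5/8 = 8.62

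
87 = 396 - 309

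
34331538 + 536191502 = 570523040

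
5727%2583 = 561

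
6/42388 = 3/21194 = 0.00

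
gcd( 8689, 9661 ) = 1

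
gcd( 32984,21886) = 62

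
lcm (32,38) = 608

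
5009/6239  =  5009/6239= 0.80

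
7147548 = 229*31212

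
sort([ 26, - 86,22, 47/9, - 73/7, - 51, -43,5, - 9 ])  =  [ - 86,-51, - 43, - 73/7,- 9, 5, 47/9, 22,26 ] 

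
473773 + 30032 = 503805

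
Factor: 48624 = 2^4 * 3^1 * 1013^1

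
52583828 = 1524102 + 51059726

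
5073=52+5021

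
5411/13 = 416 +3/13= 416.23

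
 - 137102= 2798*(-49)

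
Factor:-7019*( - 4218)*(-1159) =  - 2^1*3^1 * 19^2*37^1*61^1*7019^1 = - 34313518578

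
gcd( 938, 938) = 938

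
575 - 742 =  - 167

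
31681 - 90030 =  -58349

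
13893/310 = 13893/310 = 44.82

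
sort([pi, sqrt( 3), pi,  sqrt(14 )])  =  [sqrt(3), pi, pi, sqrt( 14)]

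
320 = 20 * 16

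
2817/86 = 32 + 65/86  =  32.76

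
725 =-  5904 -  - 6629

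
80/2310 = 8/231 = 0.03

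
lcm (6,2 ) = 6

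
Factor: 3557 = 3557^1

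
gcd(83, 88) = 1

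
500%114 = 44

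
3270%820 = 810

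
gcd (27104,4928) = 2464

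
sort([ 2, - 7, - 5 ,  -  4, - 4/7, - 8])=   [ - 8, - 7 , - 5,- 4 , - 4/7, 2 ]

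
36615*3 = 109845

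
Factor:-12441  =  -3^1 * 11^1*13^1*29^1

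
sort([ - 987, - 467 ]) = [ - 987,-467 ]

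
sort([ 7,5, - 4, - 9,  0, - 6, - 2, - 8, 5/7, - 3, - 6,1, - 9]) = [ - 9, - 9,-8, - 6,  -  6, - 4, - 3, - 2, 0, 5/7, 1,5 , 7]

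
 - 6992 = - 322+  -  6670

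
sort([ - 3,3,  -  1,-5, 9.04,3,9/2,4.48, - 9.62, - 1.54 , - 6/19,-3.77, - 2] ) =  [ - 9.62, - 5, - 3.77 , - 3, -2, - 1.54 , - 1 , - 6/19 , 3,3 , 4.48,9/2, 9.04 ]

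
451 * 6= 2706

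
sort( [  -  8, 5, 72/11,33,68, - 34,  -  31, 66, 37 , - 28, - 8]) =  [ - 34,-31, - 28, - 8, - 8,5, 72/11,33 , 37,66, 68]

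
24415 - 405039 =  - 380624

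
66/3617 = 66/3617 = 0.02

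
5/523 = 5/523 = 0.01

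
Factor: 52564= 2^2*17^1*773^1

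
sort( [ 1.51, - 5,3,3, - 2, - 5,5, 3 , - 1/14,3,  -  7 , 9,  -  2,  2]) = [ - 7, - 5, - 5,- 2,- 2, - 1/14, 1.51,2, 3,3,  3, 3 , 5,9]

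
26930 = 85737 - 58807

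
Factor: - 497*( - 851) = 422947 = 7^1*23^1* 37^1*71^1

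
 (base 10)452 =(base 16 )1C4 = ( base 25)I2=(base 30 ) F2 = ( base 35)CW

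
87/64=87/64 = 1.36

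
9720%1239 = 1047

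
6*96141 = 576846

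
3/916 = 3/916 = 0.00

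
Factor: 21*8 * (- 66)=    - 2^4* 3^2*7^1 * 11^1 = -11088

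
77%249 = 77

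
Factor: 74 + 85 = 159  =  3^1 * 53^1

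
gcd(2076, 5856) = 12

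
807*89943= 72584001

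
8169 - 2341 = 5828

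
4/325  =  4/325= 0.01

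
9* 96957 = 872613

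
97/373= 97/373 = 0.26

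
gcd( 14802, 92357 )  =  1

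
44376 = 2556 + 41820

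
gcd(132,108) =12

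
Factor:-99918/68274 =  - 7^1*13^1 * 61^1 * 3793^ ( - 1)   =  - 5551/3793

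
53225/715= 10645/143 = 74.44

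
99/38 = 2 + 23/38= 2.61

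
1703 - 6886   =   - 5183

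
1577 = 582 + 995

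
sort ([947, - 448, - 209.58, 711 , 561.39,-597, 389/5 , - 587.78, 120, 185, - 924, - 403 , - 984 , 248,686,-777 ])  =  [  -  984 , - 924, - 777,-597, - 587.78,-448,  -  403, - 209.58, 389/5,120, 185, 248, 561.39, 686, 711, 947 ] 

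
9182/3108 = 2 + 1483/1554 = 2.95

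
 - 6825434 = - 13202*517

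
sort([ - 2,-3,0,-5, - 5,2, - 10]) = [-10, -5,-5,- 3, - 2,  0,  2]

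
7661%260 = 121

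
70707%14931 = 10983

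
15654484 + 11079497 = 26733981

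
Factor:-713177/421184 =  - 2^ ( - 6 ) * 6581^( - 1 )*713177^1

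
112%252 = 112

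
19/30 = 19/30 = 0.63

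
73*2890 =210970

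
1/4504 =1/4504 = 0.00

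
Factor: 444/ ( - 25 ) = -2^2*3^1*5^( - 2 )*37^1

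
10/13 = 10/13= 0.77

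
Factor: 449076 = 2^2*3^1*37423^1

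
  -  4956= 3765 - 8721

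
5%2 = 1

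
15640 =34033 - 18393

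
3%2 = 1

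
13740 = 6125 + 7615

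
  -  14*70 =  - 980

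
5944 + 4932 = 10876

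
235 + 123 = 358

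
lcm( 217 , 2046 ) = 14322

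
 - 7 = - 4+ - 3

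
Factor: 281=281^1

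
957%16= 13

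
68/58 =34/29= 1.17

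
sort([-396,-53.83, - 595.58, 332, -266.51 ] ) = [-595.58, - 396, -266.51,  -  53.83, 332 ]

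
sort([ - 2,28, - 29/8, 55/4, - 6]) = [ - 6, - 29/8 , - 2 , 55/4,28]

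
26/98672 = 13/49336 = 0.00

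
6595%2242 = 2111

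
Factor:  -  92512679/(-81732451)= 7^1*109^( - 1)*277^(  -  1 )*2707^( - 1)*13216097^1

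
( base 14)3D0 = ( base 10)770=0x302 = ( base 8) 1402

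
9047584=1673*5408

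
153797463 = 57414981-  - 96382482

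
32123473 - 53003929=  - 20880456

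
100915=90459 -  -  10456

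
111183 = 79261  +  31922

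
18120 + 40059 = 58179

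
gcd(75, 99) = 3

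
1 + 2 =3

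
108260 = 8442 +99818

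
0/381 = 0 = 0.00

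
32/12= 2+2/3 = 2.67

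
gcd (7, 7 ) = 7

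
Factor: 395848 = 2^3*49481^1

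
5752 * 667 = 3836584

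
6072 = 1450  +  4622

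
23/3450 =1/150 = 0.01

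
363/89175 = 121/29725 = 0.00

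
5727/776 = 5727/776  =  7.38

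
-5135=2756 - 7891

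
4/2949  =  4/2949 = 0.00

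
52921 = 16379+36542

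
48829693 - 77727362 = -28897669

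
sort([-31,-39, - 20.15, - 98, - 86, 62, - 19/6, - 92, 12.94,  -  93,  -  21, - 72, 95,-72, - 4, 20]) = [ - 98, - 93, - 92, - 86, - 72, - 72 ,- 39, - 31, - 21, - 20.15,  -  4, - 19/6,12.94, 20, 62,95 ] 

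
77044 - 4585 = 72459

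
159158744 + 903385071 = 1062543815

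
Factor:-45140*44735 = -2^2*5^2*23^1*37^1*61^1*389^1 = - 2019337900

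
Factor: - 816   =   - 2^4*3^1 * 17^1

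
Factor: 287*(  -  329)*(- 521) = 7^2*41^1*47^1*521^1 = 49194383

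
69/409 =69/409 = 0.17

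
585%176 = 57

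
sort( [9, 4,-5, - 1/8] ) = [ - 5 ,  -  1/8,4, 9 ]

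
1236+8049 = 9285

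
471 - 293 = 178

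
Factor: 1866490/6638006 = 5^1*186649^1 * 3319003^( - 1) = 933245/3319003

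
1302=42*31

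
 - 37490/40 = -3749/4 = -937.25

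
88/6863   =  88/6863=0.01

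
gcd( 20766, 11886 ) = 6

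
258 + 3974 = 4232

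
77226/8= 9653 + 1/4  =  9653.25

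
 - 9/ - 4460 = 9/4460 = 0.00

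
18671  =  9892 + 8779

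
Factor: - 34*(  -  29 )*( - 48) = -47328 = - 2^5  *  3^1 * 17^1*29^1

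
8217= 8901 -684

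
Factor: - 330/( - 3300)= 2^( - 1 )*5^(  -  1) = 1/10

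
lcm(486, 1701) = 3402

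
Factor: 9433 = 9433^1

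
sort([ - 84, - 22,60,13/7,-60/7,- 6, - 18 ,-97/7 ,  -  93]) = [ - 93 , - 84 ,-22 , - 18, -97/7, - 60/7, - 6,13/7,60] 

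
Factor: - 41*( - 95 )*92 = 2^2*5^1*19^1*23^1*41^1= 358340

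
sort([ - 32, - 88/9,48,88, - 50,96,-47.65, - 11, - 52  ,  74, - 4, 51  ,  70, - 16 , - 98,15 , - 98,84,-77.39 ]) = [ - 98 , - 98, - 77.39,-52, - 50, - 47.65 , - 32,-16, - 11, - 88/9, - 4, 15,48,51,  70,74, 84, 88,96 ] 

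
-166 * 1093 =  - 181438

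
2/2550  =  1/1275 = 0.00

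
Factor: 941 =941^1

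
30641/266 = 115 + 51/266 = 115.19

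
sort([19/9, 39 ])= [ 19/9,39 ]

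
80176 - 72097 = 8079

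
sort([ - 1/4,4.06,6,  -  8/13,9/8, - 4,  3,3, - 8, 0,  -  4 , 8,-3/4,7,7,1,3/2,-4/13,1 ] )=[  -  8, - 4, - 4,-3/4, - 8/13, - 4/13, - 1/4, 0,1,1, 9/8,3/2 , 3, 3,4.06,6,7, 7 , 8]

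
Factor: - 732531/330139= - 3^1*244177^1*330139^( - 1)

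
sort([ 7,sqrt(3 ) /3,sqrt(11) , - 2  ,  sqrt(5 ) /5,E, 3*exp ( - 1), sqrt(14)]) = [ - 2,sqrt( 5) /5,sqrt(3 )/3,3 * exp(- 1),E,sqrt(11 ),sqrt(14),7 ] 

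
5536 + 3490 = 9026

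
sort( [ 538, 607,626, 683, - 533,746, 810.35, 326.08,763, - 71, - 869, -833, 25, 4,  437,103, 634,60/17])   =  [ - 869, - 833, - 533, - 71, 60/17, 4, 25 , 103, 326.08,437,  538, 607, 626, 634, 683, 746, 763, 810.35]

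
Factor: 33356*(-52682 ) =-2^3* 7^1*31^1*53^1*71^1*269^1 =-1757260792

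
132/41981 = 132/41981 = 0.00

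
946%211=102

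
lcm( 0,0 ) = 0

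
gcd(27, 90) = 9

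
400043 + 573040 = 973083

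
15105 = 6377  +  8728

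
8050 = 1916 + 6134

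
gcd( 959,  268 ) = 1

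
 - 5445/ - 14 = 5445/14 = 388.93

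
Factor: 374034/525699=124678/175233 = 2^1*3^( - 1 ) *17^1*19^1 * 193^1*58411^( - 1 ) 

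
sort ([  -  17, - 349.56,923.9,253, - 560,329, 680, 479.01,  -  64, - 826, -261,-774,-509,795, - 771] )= [-826, - 774,  -  771, - 560, - 509, - 349.56 , - 261, - 64 ,  -  17,253 , 329, 479.01,680, 795,923.9]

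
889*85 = 75565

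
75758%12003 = 3740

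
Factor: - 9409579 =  - 19^1*495241^1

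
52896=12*4408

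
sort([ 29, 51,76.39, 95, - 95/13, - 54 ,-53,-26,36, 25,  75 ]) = [ - 54 , - 53, - 26, - 95/13,25, 29 , 36, 51,  75,76.39, 95]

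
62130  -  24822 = 37308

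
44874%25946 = 18928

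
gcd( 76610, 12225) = 815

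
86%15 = 11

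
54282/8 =27141/4 = 6785.25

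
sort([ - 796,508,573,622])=[ - 796,508,573 , 622 ] 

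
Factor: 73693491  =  3^1*79^1*139^1*2237^1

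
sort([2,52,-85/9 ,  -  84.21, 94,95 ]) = [- 84.21,-85/9,2,52,94, 95 ] 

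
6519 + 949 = 7468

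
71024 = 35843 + 35181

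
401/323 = 401/323= 1.24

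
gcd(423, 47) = 47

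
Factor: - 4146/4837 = -2^1*3^1  *  7^(- 1 ) = - 6/7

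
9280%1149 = 88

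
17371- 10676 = 6695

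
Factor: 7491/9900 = 227/300=2^( - 2 ) * 3^( - 1)*5^( - 2)*227^1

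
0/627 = 0= 0.00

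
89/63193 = 89/63193 = 0.00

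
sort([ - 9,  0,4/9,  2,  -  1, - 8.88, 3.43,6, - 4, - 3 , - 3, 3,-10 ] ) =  [- 10,-9 ,  -  8.88, - 4, - 3, - 3,-1, 0, 4/9, 2, 3 , 3.43 , 6] 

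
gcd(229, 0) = 229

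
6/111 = 2/37=0.05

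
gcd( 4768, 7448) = 8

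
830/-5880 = -83/588 = - 0.14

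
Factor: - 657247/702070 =-2^( - 1)*5^ ( - 1)* 71^1*9257^1*70207^( - 1 ) 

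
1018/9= 1018/9=113.11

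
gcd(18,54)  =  18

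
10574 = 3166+7408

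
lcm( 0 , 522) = 0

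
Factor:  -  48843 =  - 3^6*67^1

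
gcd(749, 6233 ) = 1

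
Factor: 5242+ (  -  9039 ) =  - 3797^1 = -  3797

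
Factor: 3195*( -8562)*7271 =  - 198902494890 = -2^1*3^3 * 5^1*11^1*71^1*661^1*1427^1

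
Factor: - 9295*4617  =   - 42915015  =  - 3^5 * 5^1*11^1 * 13^2*19^1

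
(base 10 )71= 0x47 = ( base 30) 2B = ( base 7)131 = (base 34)23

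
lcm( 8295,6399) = 223965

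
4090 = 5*818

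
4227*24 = 101448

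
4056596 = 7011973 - 2955377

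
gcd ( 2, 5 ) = 1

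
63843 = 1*63843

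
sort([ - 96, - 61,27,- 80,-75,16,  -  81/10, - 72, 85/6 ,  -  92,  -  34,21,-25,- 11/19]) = [-96, - 92,-80, - 75, - 72,  -  61,-34, - 25, -81/10, - 11/19,85/6,16,21,  27]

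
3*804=2412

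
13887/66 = 4629/22  =  210.41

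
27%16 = 11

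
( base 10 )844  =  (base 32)qc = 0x34c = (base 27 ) 147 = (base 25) 18j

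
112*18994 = 2127328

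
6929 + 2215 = 9144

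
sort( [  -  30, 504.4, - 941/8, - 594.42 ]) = [ -594.42, -941/8, - 30,504.4]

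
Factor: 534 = 2^1*3^1 * 89^1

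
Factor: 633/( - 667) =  - 3^1*23^( - 1)*29^( - 1 )*211^1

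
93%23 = 1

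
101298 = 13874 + 87424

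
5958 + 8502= 14460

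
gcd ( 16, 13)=1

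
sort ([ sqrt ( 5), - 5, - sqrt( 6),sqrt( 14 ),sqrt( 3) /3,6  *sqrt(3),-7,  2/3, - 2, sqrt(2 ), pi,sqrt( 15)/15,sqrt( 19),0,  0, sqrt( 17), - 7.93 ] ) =[ - 7.93, -7, - 5, - sqrt ( 6), - 2 , 0, 0,sqrt(15)/15,sqrt(3)/3,2/3, sqrt (2),sqrt(5 ), pi,sqrt (14 ),sqrt( 17 ),  sqrt( 19) , 6*sqrt(3)]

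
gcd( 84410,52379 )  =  1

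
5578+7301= 12879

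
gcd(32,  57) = 1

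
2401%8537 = 2401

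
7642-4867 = 2775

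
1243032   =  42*29596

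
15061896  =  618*24372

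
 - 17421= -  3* 5807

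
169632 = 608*279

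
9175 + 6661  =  15836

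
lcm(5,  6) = 30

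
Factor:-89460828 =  - 2^2*3^3*283^1*2927^1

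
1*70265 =70265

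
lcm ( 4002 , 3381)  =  196098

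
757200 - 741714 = 15486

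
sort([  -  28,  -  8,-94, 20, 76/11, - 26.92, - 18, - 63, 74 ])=[ - 94, - 63, - 28,  -  26.92, - 18,-8, 76/11, 20,74 ]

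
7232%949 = 589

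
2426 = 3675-1249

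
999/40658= 999/40658 = 0.02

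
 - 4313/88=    - 4313/88 =-49.01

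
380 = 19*20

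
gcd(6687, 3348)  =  9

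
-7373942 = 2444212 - 9818154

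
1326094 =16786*79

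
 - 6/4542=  - 1 + 756/757 =- 0.00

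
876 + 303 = 1179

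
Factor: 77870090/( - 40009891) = - 2^1*5^1*17^( - 1)*41^( - 1)*137^( - 1)*419^(-1)*7787009^1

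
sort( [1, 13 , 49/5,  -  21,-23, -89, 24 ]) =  [ - 89, - 23,  -  21,1, 49/5,13, 24]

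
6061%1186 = 131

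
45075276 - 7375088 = 37700188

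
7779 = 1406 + 6373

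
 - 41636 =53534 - 95170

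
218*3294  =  718092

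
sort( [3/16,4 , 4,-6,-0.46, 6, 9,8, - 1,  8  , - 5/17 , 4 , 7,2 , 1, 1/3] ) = [-6, - 1,-0.46, - 5/17,3/16 , 1/3, 1, 2,4,4,4,6,7,8,8 , 9] 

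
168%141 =27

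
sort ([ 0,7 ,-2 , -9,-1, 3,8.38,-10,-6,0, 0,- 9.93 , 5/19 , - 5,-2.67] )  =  [- 10,  -  9.93, - 9,-6, - 5, - 2.67, - 2,- 1, 0, 0, 0, 5/19,3,7, 8.38]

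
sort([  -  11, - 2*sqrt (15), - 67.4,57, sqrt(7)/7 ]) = [ - 67.4, - 11, - 2 * sqrt( 15), sqrt (7 ) /7, 57]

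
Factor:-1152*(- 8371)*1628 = 2^9*3^2*11^2*37^1*761^1 = 15699442176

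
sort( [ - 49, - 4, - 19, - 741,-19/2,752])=[ - 741,-49, - 19, - 19/2, - 4, 752]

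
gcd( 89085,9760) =5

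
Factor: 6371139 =3^1*991^1*2143^1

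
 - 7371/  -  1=7371 +0/1= 7371.00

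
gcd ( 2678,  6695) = 1339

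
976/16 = 61 = 61.00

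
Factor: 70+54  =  124 = 2^2 * 31^1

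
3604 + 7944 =11548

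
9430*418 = 3941740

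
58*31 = 1798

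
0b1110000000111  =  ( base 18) 142b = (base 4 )1300013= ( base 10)7175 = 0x1C07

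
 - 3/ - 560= 3/560 = 0.01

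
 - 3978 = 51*( - 78 ) 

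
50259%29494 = 20765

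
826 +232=1058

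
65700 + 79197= 144897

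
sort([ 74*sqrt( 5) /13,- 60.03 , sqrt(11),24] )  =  [ - 60.03, sqrt ( 11), 74*sqrt( 5)/13 , 24 ]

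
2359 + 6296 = 8655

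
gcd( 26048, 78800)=16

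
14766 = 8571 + 6195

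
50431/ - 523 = -50431/523 = - 96.43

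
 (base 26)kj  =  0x21b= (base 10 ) 539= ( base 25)le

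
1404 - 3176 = - 1772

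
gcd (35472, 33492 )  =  12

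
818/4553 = 818/4553  =  0.18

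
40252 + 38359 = 78611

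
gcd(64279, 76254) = 1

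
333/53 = 333/53 = 6.28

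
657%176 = 129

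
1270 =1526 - 256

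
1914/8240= 957/4120 = 0.23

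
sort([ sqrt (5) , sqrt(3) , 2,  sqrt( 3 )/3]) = [ sqrt( 3)/3,  sqrt(3),  2, sqrt( 5)] 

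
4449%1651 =1147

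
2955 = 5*591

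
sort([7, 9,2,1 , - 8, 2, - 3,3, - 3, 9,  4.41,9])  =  [ - 8, - 3, - 3  ,  1, 2,2, 3,  4.41,7,9, 9, 9]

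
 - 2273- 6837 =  -9110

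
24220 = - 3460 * (-7 )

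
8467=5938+2529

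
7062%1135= 252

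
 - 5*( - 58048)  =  290240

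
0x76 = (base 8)166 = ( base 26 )4E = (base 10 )118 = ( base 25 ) 4I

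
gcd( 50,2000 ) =50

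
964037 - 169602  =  794435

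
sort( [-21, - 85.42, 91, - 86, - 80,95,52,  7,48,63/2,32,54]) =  [ - 86 ,-85.42,-80, -21,7, 63/2,32, 48,52, 54, 91,  95]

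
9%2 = 1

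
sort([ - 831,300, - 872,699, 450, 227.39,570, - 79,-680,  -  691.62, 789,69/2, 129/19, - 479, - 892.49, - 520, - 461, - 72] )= [  -  892.49,  -  872, - 831, - 691.62, - 680,-520, - 479, - 461,- 79, - 72, 129/19,69/2, 227.39,300,450,570,699,789]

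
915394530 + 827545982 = 1742940512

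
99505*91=9054955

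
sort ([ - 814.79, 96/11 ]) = [ - 814.79,96/11]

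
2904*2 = 5808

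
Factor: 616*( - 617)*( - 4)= 2^5*7^1 * 11^1 * 617^1 = 1520288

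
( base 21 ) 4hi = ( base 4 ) 201123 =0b100001011011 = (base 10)2139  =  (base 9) 2836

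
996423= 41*24303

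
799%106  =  57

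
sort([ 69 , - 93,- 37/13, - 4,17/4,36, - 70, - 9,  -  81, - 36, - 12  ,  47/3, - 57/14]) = [ - 93,  -  81, - 70,-36 ,  -  12,  -  9, - 57/14,  -  4, - 37/13,17/4,47/3,  36,69]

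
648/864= 3/4 = 0.75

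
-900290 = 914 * (-985)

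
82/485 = 82/485 = 0.17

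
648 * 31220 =20230560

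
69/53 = 1 + 16/53=1.30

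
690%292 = 106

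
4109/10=4109/10=410.90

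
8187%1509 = 642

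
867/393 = 2 + 27/131 = 2.21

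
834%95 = 74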